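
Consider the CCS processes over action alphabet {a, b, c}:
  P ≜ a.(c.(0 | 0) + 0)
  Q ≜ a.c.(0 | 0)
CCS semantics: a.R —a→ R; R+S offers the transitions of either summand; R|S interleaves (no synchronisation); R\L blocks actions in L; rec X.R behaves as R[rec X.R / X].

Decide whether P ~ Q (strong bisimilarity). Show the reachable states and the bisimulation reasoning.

Reachable graph of P (3 states):
  p0 = a.(c.(0 | 0) + 0) :: -a-> p1
  p1 = c.(0 | 0) + 0 :: -c-> p2
  p2 = 0 | 0 :: ·
Reachable graph of Q (3 states):
  q0 = a.c.(0 | 0) :: -a-> q1
  q1 = c.(0 | 0) :: -c-> q2
  q2 = 0 | 0 :: ·
Partition-refinement fixed point:
  B0 = {p0, q0}
  B1 = {p1, q1}
  B2 = {p2, q2}
p0 ∈ B0, q0 ∈ B0 → same block

YES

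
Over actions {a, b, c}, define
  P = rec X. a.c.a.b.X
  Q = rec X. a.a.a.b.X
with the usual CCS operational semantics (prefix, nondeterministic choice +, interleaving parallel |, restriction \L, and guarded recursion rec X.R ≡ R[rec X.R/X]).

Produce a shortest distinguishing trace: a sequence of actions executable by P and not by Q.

P's transition system — 4 states:
  u0 = rec X. a.c.a.b.X → ··a··> u1
  u1 = c.a.b.(rec X. a.c.a.b.X) → ··c··> u2
  u2 = a.b.(rec X. a.c.a.b.X) → ··a··> u3
  u3 = b.(rec X. a.c.a.b.X) → ··b··> u0
Q's transition system — 4 states:
  v0 = rec X. a.a.a.b.X → ··a··> v1
  v1 = a.a.b.(rec X. a.a.a.b.X) → ··a··> v2
  v2 = a.b.(rec X. a.a.a.b.X) → ··a··> v3
  v3 = b.(rec X. a.a.a.b.X) → ··b··> v0
Executing ac from P (initial set {u0}):
  step 1 (a): {u1}
  step 2 (c): {u2}
  ✓ P
Executing ac from Q (initial set {v0}):
  step 1 (a): {v1}
  step 2 (c): ∅  — Q cannot continue

ac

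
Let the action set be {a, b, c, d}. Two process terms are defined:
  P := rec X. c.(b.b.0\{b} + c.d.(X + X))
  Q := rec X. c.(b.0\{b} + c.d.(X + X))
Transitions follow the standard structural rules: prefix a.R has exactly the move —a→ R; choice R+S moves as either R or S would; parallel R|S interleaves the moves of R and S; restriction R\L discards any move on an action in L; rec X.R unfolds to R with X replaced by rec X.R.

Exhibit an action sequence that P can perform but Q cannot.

LTS(P): 6 reachable states
  u0 = rec X. c.(b.b.0\{b} + c.d.(X + X)) | —c→ u1
  u1 = b.b.0\{b} + c.d.((rec X. c.(b.b.0\{b} + c.d.(X + X))) + (rec X. c.(b.b.0\{b} + c.d.(X + X)))) | —b→ u2, —c→ u3
  u2 = b.0\{b} | —b→ u4
  u3 = d.((rec X. c.(b.b.0\{b} + c.d.(X + X))) + (rec X. c.(b.b.0\{b} + c.d.(X + X)))) | —d→ u5
  u4 = 0\{b} | ∅
  u5 = (rec X. c.(b.b.0\{b} + c.d.(X + X))) + (rec X. c.(b.b.0\{b} + c.d.(X + X))) | —c→ u1
LTS(Q): 5 reachable states
  v0 = rec X. c.(b.0\{b} + c.d.(X + X)) | —c→ v1
  v1 = b.0\{b} + c.d.((rec X. c.(b.0\{b} + c.d.(X + X))) + (rec X. c.(b.0\{b} + c.d.(X + X)))) | —b→ v2, —c→ v3
  v2 = 0\{b} | ∅
  v3 = d.((rec X. c.(b.0\{b} + c.d.(X + X))) + (rec X. c.(b.0\{b} + c.d.(X + X)))) | —d→ v4
  v4 = (rec X. c.(b.0\{b} + c.d.(X + X))) + (rec X. c.(b.0\{b} + c.d.(X + X))) | —c→ v1
Run σ = ⟨cbb⟩ on P: start {u0}
  [1] c ⇒ {u1}
  [2] b ⇒ {u2}
  [3] b ⇒ {u4}
  ✓ P
Run σ = ⟨cbb⟩ on Q: start {v0}
  [1] c ⇒ {v1}
  [2] b ⇒ {v2}
  [3] b ⇒ no successor for Q

cbb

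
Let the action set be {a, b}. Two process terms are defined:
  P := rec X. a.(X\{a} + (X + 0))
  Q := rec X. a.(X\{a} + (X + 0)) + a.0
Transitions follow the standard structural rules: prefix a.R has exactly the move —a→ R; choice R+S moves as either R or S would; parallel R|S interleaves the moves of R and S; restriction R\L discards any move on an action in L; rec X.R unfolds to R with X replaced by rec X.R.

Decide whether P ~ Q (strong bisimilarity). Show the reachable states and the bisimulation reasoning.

Reachable graph of P (2 states):
  s0 = rec X. a.(X\{a} + (X + 0)) has moves -a-> s1
  s1 = (rec X. a.(X\{a} + (X + 0)))\{a} + ((rec X. a.(X\{a} + (X + 0))) + 0) has moves -a-> s1
Reachable graph of Q (3 states):
  t0 = rec X. a.(X\{a} + (X + 0)) + a.0 has moves -a-> t1, -a-> t2
  t1 = (rec X. a.(X\{a} + (X + 0)) + a.0)\{a} + ((rec X. a.(X\{a} + (X + 0)) + a.0) + 0) has moves -a-> t1, -a-> t2
  t2 = 0 has moves ·
Partition-refinement fixed point:
  B0 = {s0, s1}
  B1 = {t0, t1}
  B2 = {t2}
s0 ∈ B0, t0 ∈ B1 → different blocks

P ≁ Q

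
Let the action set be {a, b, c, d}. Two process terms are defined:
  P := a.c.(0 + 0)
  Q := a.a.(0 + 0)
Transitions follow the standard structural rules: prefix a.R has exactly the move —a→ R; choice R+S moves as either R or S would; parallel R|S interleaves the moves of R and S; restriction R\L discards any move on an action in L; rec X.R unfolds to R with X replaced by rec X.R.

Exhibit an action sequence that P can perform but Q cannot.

Reachable graph of P (3 states):
  s0 = a.c.(0 + 0) has moves —a→ s1
  s1 = c.(0 + 0) has moves —c→ s2
  s2 = 0 + 0 has moves (no moves)
Reachable graph of Q (3 states):
  t0 = a.a.(0 + 0) has moves —a→ t1
  t1 = a.(0 + 0) has moves —a→ t2
  t2 = 0 + 0 has moves (no moves)
Run σ = ⟨ac⟩ on P: start {s0}
  [1] a ⇒ {s1}
  [2] c ⇒ {s2}
  — P admits the full trace.
Run σ = ⟨ac⟩ on Q: start {t0}
  [1] a ⇒ {t1}
  [2] c ⇒ no successor for Q

ac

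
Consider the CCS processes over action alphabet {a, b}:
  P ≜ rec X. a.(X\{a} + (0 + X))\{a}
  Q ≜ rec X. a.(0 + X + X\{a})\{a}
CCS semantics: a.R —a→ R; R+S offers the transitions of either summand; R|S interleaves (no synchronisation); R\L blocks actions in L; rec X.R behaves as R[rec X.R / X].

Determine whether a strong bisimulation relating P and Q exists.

LTS(P): 2 reachable states
  m0 = rec X. a.(X\{a} + (0 + X))\{a} has moves ··a··> m1
  m1 = ((rec X. a.(X\{a} + (0 + X))\{a})\{a} + (0 + (rec X. a.(X\{a} + (0 + X))\{a})))\{a} has moves ∅
LTS(Q): 2 reachable states
  n0 = rec X. a.(0 + X + X\{a})\{a} has moves ··a··> n1
  n1 = (0 + (rec X. a.(0 + X + X\{a})\{a}) + (rec X. a.(0 + X + X\{a})\{a})\{a})\{a} has moves ∅
Bisimilarity quotient blocks:
  B0 = {m0, n0}
  B1 = {m1, n1}
m0 ∈ B0, n0 ∈ B0 → same block

P ~ Q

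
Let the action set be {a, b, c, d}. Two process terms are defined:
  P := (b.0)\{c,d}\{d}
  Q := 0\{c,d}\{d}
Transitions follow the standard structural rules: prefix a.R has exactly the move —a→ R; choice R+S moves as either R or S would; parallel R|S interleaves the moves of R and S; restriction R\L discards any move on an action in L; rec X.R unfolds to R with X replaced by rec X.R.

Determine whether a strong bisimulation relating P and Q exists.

LTS(P): 2 reachable states
  p0 = (b.0)\{c,d}\{d} → ··b··> p1
  p1 = 0\{c,d}\{d} → (no moves)
LTS(Q): 1 reachable states
  q0 = 0\{c,d}\{d} → (no moves)
Bisimilarity quotient blocks:
  B0 = {p0}
  B1 = {p1, q0}
p0 ∈ B0, q0 ∈ B1 → different blocks

not bisimilar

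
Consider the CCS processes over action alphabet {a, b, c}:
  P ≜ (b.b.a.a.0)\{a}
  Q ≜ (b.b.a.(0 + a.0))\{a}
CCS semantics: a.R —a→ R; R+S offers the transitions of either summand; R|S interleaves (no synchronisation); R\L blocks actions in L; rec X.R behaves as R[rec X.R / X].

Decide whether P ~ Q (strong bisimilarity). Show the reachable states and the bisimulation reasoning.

Reachable graph of P (3 states):
  m0 = (b.b.a.a.0)\{a} has moves =b=> m1
  m1 = (b.a.a.0)\{a} has moves =b=> m2
  m2 = (a.a.0)\{a} has moves stopped
Reachable graph of Q (3 states):
  n0 = (b.b.a.(0 + a.0))\{a} has moves =b=> n1
  n1 = (b.a.(0 + a.0))\{a} has moves =b=> n2
  n2 = (a.(0 + a.0))\{a} has moves stopped
Coarsest stable partition (strong bisimilarity classes):
  B0 = {m0, n0}
  B1 = {m1, n1}
  B2 = {m2, n2}
m0 ∈ B0, n0 ∈ B0 → same block

bisimilar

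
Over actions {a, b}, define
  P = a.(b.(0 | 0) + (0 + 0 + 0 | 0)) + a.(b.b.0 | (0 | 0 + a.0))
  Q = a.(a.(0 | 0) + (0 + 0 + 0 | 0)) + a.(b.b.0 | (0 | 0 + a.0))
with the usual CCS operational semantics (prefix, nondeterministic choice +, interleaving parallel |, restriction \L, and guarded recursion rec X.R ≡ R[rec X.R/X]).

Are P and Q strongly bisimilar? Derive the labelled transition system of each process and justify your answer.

P's transition system — 8 states:
  m0 = a.(b.(0 | 0) + (0 + 0 + 0 | 0)) + a.(b.b.0 | (0 | 0 + a.0)) :: --a--▸ m1, --a--▸ m2
  m1 = b.(0 | 0) + (0 + 0 + 0 | 0) :: --b--▸ m3
  m2 = b.b.0 | (0 | 0 + a.0) :: --a--▸ m4, --b--▸ m5
  m3 = 0 | 0 :: (no moves)
  m4 = b.b.0 | 0 :: --b--▸ m6
  m5 = b.0 | (0 | 0 + a.0) :: --a--▸ m6, --b--▸ m7
  m6 = b.0 | 0 :: --b--▸ m3
  m7 = 0 | (0 | 0 + a.0) :: --a--▸ m3
Q's transition system — 8 states:
  n0 = a.(a.(0 | 0) + (0 + 0 + 0 | 0)) + a.(b.b.0 | (0 | 0 + a.0)) :: --a--▸ n1, --a--▸ n2
  n1 = a.(0 | 0) + (0 + 0 + 0 | 0) :: --a--▸ n3
  n2 = b.b.0 | (0 | 0 + a.0) :: --a--▸ n4, --b--▸ n5
  n3 = 0 | 0 :: (no moves)
  n4 = b.b.0 | 0 :: --b--▸ n6
  n5 = b.0 | (0 | 0 + a.0) :: --a--▸ n6, --b--▸ n7
  n6 = b.0 | 0 :: --b--▸ n3
  n7 = 0 | (0 | 0 + a.0) :: --a--▸ n3
Partition-refinement fixed point:
  B0 = {m0}
  B1 = {m2, n2}
  B2 = {m4, n4}
  B3 = {m1, m6, n6}
  B4 = {m3, n3}
  B5 = {m5, n5}
  B6 = {m7, n1, n7}
  B7 = {n0}
m0 ∈ B0, n0 ∈ B7 → different blocks

NO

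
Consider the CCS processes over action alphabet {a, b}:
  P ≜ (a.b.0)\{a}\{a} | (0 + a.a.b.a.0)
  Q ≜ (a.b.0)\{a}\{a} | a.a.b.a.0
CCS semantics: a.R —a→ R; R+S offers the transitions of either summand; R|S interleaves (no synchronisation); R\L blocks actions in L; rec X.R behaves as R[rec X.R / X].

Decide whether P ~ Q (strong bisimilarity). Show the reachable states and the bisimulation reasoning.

YES

LTS(P): 5 reachable states
  m0 = (a.b.0)\{a}\{a} | (0 + a.a.b.a.0) :: ··a··> m1
  m1 = (a.b.0)\{a}\{a} | a.b.a.0 :: ··a··> m2
  m2 = (a.b.0)\{a}\{a} | b.a.0 :: ··b··> m3
  m3 = (a.b.0)\{a}\{a} | a.0 :: ··a··> m4
  m4 = (a.b.0)\{a}\{a} | 0 :: stopped
LTS(Q): 5 reachable states
  n0 = (a.b.0)\{a}\{a} | a.a.b.a.0 :: ··a··> n1
  n1 = (a.b.0)\{a}\{a} | a.b.a.0 :: ··a··> n2
  n2 = (a.b.0)\{a}\{a} | b.a.0 :: ··b··> n3
  n3 = (a.b.0)\{a}\{a} | a.0 :: ··a··> n4
  n4 = (a.b.0)\{a}\{a} | 0 :: stopped
Bisimilarity quotient blocks:
  B0 = {m0, n0}
  B1 = {m1, n1}
  B2 = {m2, n2}
  B3 = {m3, n3}
  B4 = {m4, n4}
m0 ∈ B0, n0 ∈ B0 → same block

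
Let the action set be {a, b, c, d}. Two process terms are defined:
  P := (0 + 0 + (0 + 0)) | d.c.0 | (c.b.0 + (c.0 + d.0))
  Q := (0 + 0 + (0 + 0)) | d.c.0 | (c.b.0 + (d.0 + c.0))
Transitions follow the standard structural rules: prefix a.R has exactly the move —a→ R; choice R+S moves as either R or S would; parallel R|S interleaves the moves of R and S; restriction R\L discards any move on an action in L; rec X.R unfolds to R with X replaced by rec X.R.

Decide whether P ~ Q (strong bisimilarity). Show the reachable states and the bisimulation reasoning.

LTS(P): 9 reachable states
  p0 = (0 + 0 + (0 + 0)) | d.c.0 | (c.b.0 + (c.0 + d.0)) | --c--▸ p1, --c--▸ p2, --d--▸ p1, --d--▸ p3
  p1 = (0 + 0 + (0 + 0)) | d.c.0 | 0 | --d--▸ p4
  p2 = (0 + 0 + (0 + 0)) | d.c.0 | b.0 | --b--▸ p1, --d--▸ p5
  p3 = (0 + 0 + (0 + 0)) | c.0 | (c.b.0 + (c.0 + d.0)) | --c--▸ p4, --c--▸ p5, --c--▸ p6, --d--▸ p4
  p4 = (0 + 0 + (0 + 0)) | c.0 | 0 | --c--▸ p7
  p5 = (0 + 0 + (0 + 0)) | c.0 | b.0 | --b--▸ p4, --c--▸ p8
  p6 = (0 + 0 + (0 + 0)) | 0 | (c.b.0 + (c.0 + d.0)) | --c--▸ p7, --c--▸ p8, --d--▸ p7
  p7 = (0 + 0 + (0 + 0)) | 0 | 0 | stopped
  p8 = (0 + 0 + (0 + 0)) | 0 | b.0 | --b--▸ p7
LTS(Q): 9 reachable states
  q0 = (0 + 0 + (0 + 0)) | d.c.0 | (c.b.0 + (d.0 + c.0)) | --c--▸ q1, --c--▸ q2, --d--▸ q1, --d--▸ q3
  q1 = (0 + 0 + (0 + 0)) | d.c.0 | 0 | --d--▸ q4
  q2 = (0 + 0 + (0 + 0)) | d.c.0 | b.0 | --b--▸ q1, --d--▸ q5
  q3 = (0 + 0 + (0 + 0)) | c.0 | (c.b.0 + (d.0 + c.0)) | --c--▸ q4, --c--▸ q5, --c--▸ q6, --d--▸ q4
  q4 = (0 + 0 + (0 + 0)) | c.0 | 0 | --c--▸ q7
  q5 = (0 + 0 + (0 + 0)) | c.0 | b.0 | --b--▸ q4, --c--▸ q8
  q6 = (0 + 0 + (0 + 0)) | 0 | (c.b.0 + (d.0 + c.0)) | --c--▸ q7, --c--▸ q8, --d--▸ q7
  q7 = (0 + 0 + (0 + 0)) | 0 | 0 | stopped
  q8 = (0 + 0 + (0 + 0)) | 0 | b.0 | --b--▸ q7
Coarsest stable partition (strong bisimilarity classes):
  B0 = {p0, q0}
  B1 = {p2, q2}
  B2 = {p1, q1}
  B3 = {p4, q4}
  B4 = {p7, q7}
  B5 = {p5, q5}
  B6 = {p8, q8}
  B7 = {p3, q3}
  B8 = {p6, q6}
p0 ∈ B0, q0 ∈ B0 → same block

P ~ Q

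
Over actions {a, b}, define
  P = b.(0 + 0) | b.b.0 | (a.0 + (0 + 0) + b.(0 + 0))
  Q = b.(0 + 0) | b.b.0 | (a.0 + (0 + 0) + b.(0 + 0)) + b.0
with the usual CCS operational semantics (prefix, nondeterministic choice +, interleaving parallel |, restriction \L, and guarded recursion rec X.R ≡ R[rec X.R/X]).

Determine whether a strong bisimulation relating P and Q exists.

Reachable graph of P (18 states):
  s0 = b.(0 + 0) | b.b.0 | (a.0 + (0 + 0) + b.(0 + 0)) has moves =a=> s1, =b=> s2, =b=> s3, =b=> s4
  s1 = b.(0 + 0) | b.b.0 | 0 has moves =b=> s5, =b=> s6
  s2 = (0 + 0) | b.b.0 | (a.0 + (0 + 0) + b.(0 + 0)) has moves =a=> s5, =b=> s7, =b=> s8
  s3 = b.(0 + 0) | b.0 | (a.0 + (0 + 0) + b.(0 + 0)) has moves =a=> s6, =b=> s10, =b=> s7, =b=> s9
  s4 = b.(0 + 0) | b.b.0 | (0 + 0) has moves =b=> s10, =b=> s8
  s5 = (0 + 0) | b.b.0 | 0 has moves =b=> s11
  s6 = b.(0 + 0) | b.0 | 0 has moves =b=> s11, =b=> s12
  s7 = (0 + 0) | b.0 | (a.0 + (0 + 0) + b.(0 + 0)) has moves =a=> s11, =b=> s13, =b=> s14
  s8 = (0 + 0) | b.b.0 | (0 + 0) has moves =b=> s14
  s9 = b.(0 + 0) | 0 | (a.0 + (0 + 0) + b.(0 + 0)) has moves =a=> s12, =b=> s13, =b=> s15
  s10 = b.(0 + 0) | b.0 | (0 + 0) has moves =b=> s14, =b=> s15
  s11 = (0 + 0) | b.0 | 0 has moves =b=> s16
  s12 = b.(0 + 0) | 0 | 0 has moves =b=> s16
  s13 = (0 + 0) | 0 | (a.0 + (0 + 0) + b.(0 + 0)) has moves =a=> s16, =b=> s17
  s14 = (0 + 0) | b.0 | (0 + 0) has moves =b=> s17
  s15 = b.(0 + 0) | 0 | (0 + 0) has moves =b=> s17
  s16 = (0 + 0) | 0 | 0 has moves ·
  s17 = (0 + 0) | 0 | (0 + 0) has moves ·
Reachable graph of Q (19 states):
  t0 = b.(0 + 0) | b.b.0 | (a.0 + (0 + 0) + b.(0 + 0)) + b.0 has moves =a=> t1, =b=> t2, =b=> t3, =b=> t4, =b=> t5
  t1 = b.(0 + 0) | b.b.0 | 0 has moves =b=> t6, =b=> t7
  t2 = (0 + 0) | b.b.0 | (a.0 + (0 + 0) + b.(0 + 0)) has moves =a=> t6, =b=> t8, =b=> t9
  t3 = 0 has moves ·
  t4 = b.(0 + 0) | b.0 | (a.0 + (0 + 0) + b.(0 + 0)) has moves =a=> t7, =b=> t10, =b=> t11, =b=> t8
  t5 = b.(0 + 0) | b.b.0 | (0 + 0) has moves =b=> t11, =b=> t9
  t6 = (0 + 0) | b.b.0 | 0 has moves =b=> t12
  t7 = b.(0 + 0) | b.0 | 0 has moves =b=> t12, =b=> t13
  t8 = (0 + 0) | b.0 | (a.0 + (0 + 0) + b.(0 + 0)) has moves =a=> t12, =b=> t14, =b=> t15
  t9 = (0 + 0) | b.b.0 | (0 + 0) has moves =b=> t15
  t10 = b.(0 + 0) | 0 | (a.0 + (0 + 0) + b.(0 + 0)) has moves =a=> t13, =b=> t14, =b=> t16
  t11 = b.(0 + 0) | b.0 | (0 + 0) has moves =b=> t15, =b=> t16
  t12 = (0 + 0) | b.0 | 0 has moves =b=> t17
  t13 = b.(0 + 0) | 0 | 0 has moves =b=> t17
  t14 = (0 + 0) | 0 | (a.0 + (0 + 0) + b.(0 + 0)) has moves =a=> t17, =b=> t18
  t15 = (0 + 0) | b.0 | (0 + 0) has moves =b=> t18
  t16 = b.(0 + 0) | 0 | (0 + 0) has moves =b=> t18
  t17 = (0 + 0) | 0 | 0 has moves ·
  t18 = (0 + 0) | 0 | (0 + 0) has moves ·
Coarsest stable partition (strong bisimilarity classes):
  B0 = {s0}
  B1 = {s1, s4, t1, t5}
  B2 = {s10, s5, s6, s8, t11, t6, t7, t9}
  B3 = {s11, s12, s14, s15, t12, t13, t15, t16}
  B4 = {s16, s17, t17, t18, t3}
  B5 = {s2, s3, t2, t4}
  B6 = {s7, s9, t10, t8}
  B7 = {s13, t14}
  B8 = {t0}
s0 ∈ B0, t0 ∈ B8 → different blocks

NO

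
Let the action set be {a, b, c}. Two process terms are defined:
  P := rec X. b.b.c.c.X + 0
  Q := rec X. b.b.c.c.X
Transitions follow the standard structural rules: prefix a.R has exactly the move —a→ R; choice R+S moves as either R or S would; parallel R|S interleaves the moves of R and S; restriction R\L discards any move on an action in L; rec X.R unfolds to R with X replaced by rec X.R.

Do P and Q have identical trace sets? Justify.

YES

Reachable graph of P (4 states):
  m0 = rec X. b.b.c.c.X + 0 → -b-> m1
  m1 = b.c.c.(rec X. b.b.c.c.X + 0) → -b-> m2
  m2 = c.c.(rec X. b.b.c.c.X + 0) → -c-> m3
  m3 = c.(rec X. b.b.c.c.X + 0) → -c-> m0
Reachable graph of Q (4 states):
  n0 = rec X. b.b.c.c.X → -b-> n1
  n1 = b.c.c.(rec X. b.b.c.c.X) → -b-> n2
  n2 = c.c.(rec X. b.b.c.c.X) → -c-> n3
  n3 = c.(rec X. b.b.c.c.X) → -c-> n0
Partition-refinement fixed point:
  B0 = {m0, n0}
  B1 = {m1, n1}
  B2 = {m2, n2}
  B3 = {m3, n3}
m0 ∈ B0, n0 ∈ B0 → same block
Bisimilar ⇒ trace-equivalent.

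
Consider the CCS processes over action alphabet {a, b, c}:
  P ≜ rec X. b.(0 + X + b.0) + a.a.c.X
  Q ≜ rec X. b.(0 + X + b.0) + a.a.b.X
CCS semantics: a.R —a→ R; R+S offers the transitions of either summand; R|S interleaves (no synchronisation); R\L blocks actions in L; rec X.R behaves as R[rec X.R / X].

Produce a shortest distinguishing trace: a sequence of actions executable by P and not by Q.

LTS(P): 5 reachable states
  u0 = rec X. b.(0 + X + b.0) + a.a.c.X :: —a→ u1, —b→ u2
  u1 = a.c.(rec X. b.(0 + X + b.0) + a.a.c.X) :: —a→ u3
  u2 = 0 + (rec X. b.(0 + X + b.0) + a.a.c.X) + b.0 :: —a→ u1, —b→ u2, —b→ u4
  u3 = c.(rec X. b.(0 + X + b.0) + a.a.c.X) :: —c→ u0
  u4 = 0 :: deadlocked
LTS(Q): 5 reachable states
  v0 = rec X. b.(0 + X + b.0) + a.a.b.X :: —a→ v1, —b→ v2
  v1 = a.b.(rec X. b.(0 + X + b.0) + a.a.b.X) :: —a→ v3
  v2 = 0 + (rec X. b.(0 + X + b.0) + a.a.b.X) + b.0 :: —a→ v1, —b→ v2, —b→ v4
  v3 = b.(rec X. b.(0 + X + b.0) + a.a.b.X) :: —b→ v0
  v4 = 0 :: deadlocked
Trace ⟨aac⟩ through P, begin at {u0}:
  [1] a ⇒ {u1}
  [2] a ⇒ {u3}
  [3] c ⇒ {u0}
  P completes σ.
Trace ⟨aac⟩ through Q, begin at {v0}:
  [1] a ⇒ {v1}
  [2] a ⇒ {v3}
  [3] c ⇒ ∅ (Q stuck)

aac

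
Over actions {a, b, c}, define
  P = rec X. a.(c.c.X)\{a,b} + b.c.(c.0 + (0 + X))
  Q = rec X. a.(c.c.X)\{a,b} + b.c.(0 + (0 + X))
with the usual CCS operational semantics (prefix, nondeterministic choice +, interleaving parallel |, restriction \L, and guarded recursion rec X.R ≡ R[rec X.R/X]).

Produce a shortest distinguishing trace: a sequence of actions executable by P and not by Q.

bcc

LTS(P): 7 reachable states
  s0 = rec X. a.(c.c.X)\{a,b} + b.c.(c.0 + (0 + X)) ⊢ -a-> s1, -b-> s2
  s1 = (c.c.(rec X. a.(c.c.X)\{a,b} + b.c.(c.0 + (0 + X))))\{a,b} ⊢ -c-> s3
  s2 = c.(c.0 + (0 + (rec X. a.(c.c.X)\{a,b} + b.c.(c.0 + (0 + X))))) ⊢ -c-> s4
  s3 = (c.(rec X. a.(c.c.X)\{a,b} + b.c.(c.0 + (0 + X))))\{a,b} ⊢ -c-> s5
  s4 = c.0 + (0 + (rec X. a.(c.c.X)\{a,b} + b.c.(c.0 + (0 + X)))) ⊢ -a-> s1, -b-> s2, -c-> s6
  s5 = (rec X. a.(c.c.X)\{a,b} + b.c.(c.0 + (0 + X)))\{a,b} ⊢ (no moves)
  s6 = 0 ⊢ (no moves)
LTS(Q): 6 reachable states
  t0 = rec X. a.(c.c.X)\{a,b} + b.c.(0 + (0 + X)) ⊢ -a-> t1, -b-> t2
  t1 = (c.c.(rec X. a.(c.c.X)\{a,b} + b.c.(0 + (0 + X))))\{a,b} ⊢ -c-> t3
  t2 = c.(0 + (0 + (rec X. a.(c.c.X)\{a,b} + b.c.(0 + (0 + X))))) ⊢ -c-> t4
  t3 = (c.(rec X. a.(c.c.X)\{a,b} + b.c.(0 + (0 + X))))\{a,b} ⊢ -c-> t5
  t4 = 0 + (0 + (rec X. a.(c.c.X)\{a,b} + b.c.(0 + (0 + X)))) ⊢ -a-> t1, -b-> t2
  t5 = (rec X. a.(c.c.X)\{a,b} + b.c.(0 + (0 + X)))\{a,b} ⊢ (no moves)
Executing bcc from P (initial set {s0}):
  [1] b ⇒ {s2}
  [2] c ⇒ {s4}
  [3] c ⇒ {s6}
  — P admits the full trace.
Executing bcc from Q (initial set {t0}):
  [1] b ⇒ {t2}
  [2] c ⇒ {t4}
  [3] c ⇒ no successor for Q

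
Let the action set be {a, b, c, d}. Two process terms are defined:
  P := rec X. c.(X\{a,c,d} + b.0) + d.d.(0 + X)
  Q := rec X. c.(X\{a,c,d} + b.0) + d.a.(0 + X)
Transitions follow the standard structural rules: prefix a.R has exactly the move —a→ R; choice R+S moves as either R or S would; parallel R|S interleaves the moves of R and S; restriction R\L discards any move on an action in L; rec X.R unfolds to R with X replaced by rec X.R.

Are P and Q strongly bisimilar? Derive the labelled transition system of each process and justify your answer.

LTS(P): 5 reachable states
  u0 = rec X. c.(X\{a,c,d} + b.0) + d.d.(0 + X) | ··c··> u1, ··d··> u2
  u1 = (rec X. c.(X\{a,c,d} + b.0) + d.d.(0 + X))\{a,c,d} + b.0 | ··b··> u3
  u2 = d.(0 + (rec X. c.(X\{a,c,d} + b.0) + d.d.(0 + X))) | ··d··> u4
  u3 = 0 | ∅
  u4 = 0 + (rec X. c.(X\{a,c,d} + b.0) + d.d.(0 + X)) | ··c··> u1, ··d··> u2
LTS(Q): 5 reachable states
  v0 = rec X. c.(X\{a,c,d} + b.0) + d.a.(0 + X) | ··c··> v1, ··d··> v2
  v1 = (rec X. c.(X\{a,c,d} + b.0) + d.a.(0 + X))\{a,c,d} + b.0 | ··b··> v3
  v2 = a.(0 + (rec X. c.(X\{a,c,d} + b.0) + d.a.(0 + X))) | ··a··> v4
  v3 = 0 | ∅
  v4 = 0 + (rec X. c.(X\{a,c,d} + b.0) + d.a.(0 + X)) | ··c··> v1, ··d··> v2
Bisimilarity quotient blocks:
  B0 = {u0, u4}
  B1 = {u2}
  B2 = {u1, v1}
  B3 = {u3, v3}
  B4 = {v0, v4}
  B5 = {v2}
u0 ∈ B0, v0 ∈ B4 → different blocks

NO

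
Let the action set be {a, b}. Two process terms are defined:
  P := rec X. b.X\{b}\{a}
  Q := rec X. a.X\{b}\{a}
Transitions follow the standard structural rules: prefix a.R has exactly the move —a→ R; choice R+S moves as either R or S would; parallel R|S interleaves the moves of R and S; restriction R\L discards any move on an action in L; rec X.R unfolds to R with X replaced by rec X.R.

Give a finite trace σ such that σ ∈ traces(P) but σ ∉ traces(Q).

Reachable graph of P (2 states):
  s0 = rec X. b.X\{b}\{a} :: -b-> s1
  s1 = (rec X. b.X\{b}\{a})\{b}\{a} :: stopped
Reachable graph of Q (2 states):
  t0 = rec X. a.X\{b}\{a} :: -a-> t1
  t1 = (rec X. a.X\{b}\{a})\{b}\{a} :: stopped
Trace ⟨b⟩ through P, begin at {s0}:
  after b @ step 1: {s1}
  P completes σ.
Trace ⟨b⟩ through Q, begin at {t0}:
  after b @ step 1: ∅  — Q cannot continue

b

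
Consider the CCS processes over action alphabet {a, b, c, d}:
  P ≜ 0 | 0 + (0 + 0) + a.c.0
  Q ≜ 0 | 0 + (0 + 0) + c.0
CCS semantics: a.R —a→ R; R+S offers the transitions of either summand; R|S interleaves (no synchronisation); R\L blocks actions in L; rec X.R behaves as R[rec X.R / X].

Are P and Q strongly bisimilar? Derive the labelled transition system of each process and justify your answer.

P ≁ Q

Reachable graph of P (3 states):
  p0 = 0 | 0 + (0 + 0) + a.c.0 ⊢ -a-> p1
  p1 = c.0 ⊢ -c-> p2
  p2 = 0 ⊢ (no moves)
Reachable graph of Q (2 states):
  q0 = 0 | 0 + (0 + 0) + c.0 ⊢ -c-> q1
  q1 = 0 ⊢ (no moves)
Bisimilarity quotient blocks:
  B0 = {p0}
  B1 = {p1, q0}
  B2 = {p2, q1}
p0 ∈ B0, q0 ∈ B1 → different blocks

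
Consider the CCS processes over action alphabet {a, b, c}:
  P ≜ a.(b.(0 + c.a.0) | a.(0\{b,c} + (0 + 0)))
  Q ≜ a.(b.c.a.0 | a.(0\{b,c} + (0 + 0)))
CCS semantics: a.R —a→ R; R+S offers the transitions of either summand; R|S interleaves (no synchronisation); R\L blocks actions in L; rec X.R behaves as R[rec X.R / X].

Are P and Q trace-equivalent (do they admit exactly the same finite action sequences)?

YES

Reachable graph of P (9 states):
  u0 = a.(b.(0 + c.a.0) | a.(0\{b,c} + (0 + 0))) → --a--▸ u1
  u1 = b.(0 + c.a.0) | a.(0\{b,c} + (0 + 0)) → --a--▸ u2, --b--▸ u3
  u2 = b.(0 + c.a.0) | (0\{b,c} + (0 + 0)) → --b--▸ u4
  u3 = (0 + c.a.0) | a.(0\{b,c} + (0 + 0)) → --a--▸ u4, --c--▸ u5
  u4 = (0 + c.a.0) | (0\{b,c} + (0 + 0)) → --c--▸ u6
  u5 = a.0 | a.(0\{b,c} + (0 + 0)) → --a--▸ u6, --a--▸ u7
  u6 = a.0 | (0\{b,c} + (0 + 0)) → --a--▸ u8
  u7 = 0 | a.(0\{b,c} + (0 + 0)) → --a--▸ u8
  u8 = 0 | (0\{b,c} + (0 + 0)) → deadlocked
Reachable graph of Q (9 states):
  v0 = a.(b.c.a.0 | a.(0\{b,c} + (0 + 0))) → --a--▸ v1
  v1 = b.c.a.0 | a.(0\{b,c} + (0 + 0)) → --a--▸ v2, --b--▸ v3
  v2 = b.c.a.0 | (0\{b,c} + (0 + 0)) → --b--▸ v4
  v3 = c.a.0 | a.(0\{b,c} + (0 + 0)) → --a--▸ v4, --c--▸ v5
  v4 = c.a.0 | (0\{b,c} + (0 + 0)) → --c--▸ v6
  v5 = a.0 | a.(0\{b,c} + (0 + 0)) → --a--▸ v6, --a--▸ v7
  v6 = a.0 | (0\{b,c} + (0 + 0)) → --a--▸ v8
  v7 = 0 | a.(0\{b,c} + (0 + 0)) → --a--▸ v8
  v8 = 0 | (0\{b,c} + (0 + 0)) → deadlocked
Coarsest stable partition (strong bisimilarity classes):
  B0 = {u0, v0}
  B1 = {u1, v1}
  B2 = {u2, v2}
  B3 = {u4, v4}
  B4 = {u6, u7, v6, v7}
  B5 = {u8, v8}
  B6 = {u3, v3}
  B7 = {u5, v5}
u0 ∈ B0, v0 ∈ B0 → same block
Bisimilar ⇒ trace-equivalent.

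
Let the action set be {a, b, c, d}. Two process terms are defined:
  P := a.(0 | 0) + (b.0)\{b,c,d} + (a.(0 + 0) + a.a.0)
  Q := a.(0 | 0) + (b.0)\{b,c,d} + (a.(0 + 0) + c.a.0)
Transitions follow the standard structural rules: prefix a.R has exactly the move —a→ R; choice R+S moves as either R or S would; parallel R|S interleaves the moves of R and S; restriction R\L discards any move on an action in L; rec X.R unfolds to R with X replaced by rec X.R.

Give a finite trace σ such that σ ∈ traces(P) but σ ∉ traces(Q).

aa

Reachable graph of P (5 states):
  u0 = a.(0 | 0) + (b.0)\{b,c,d} + (a.(0 + 0) + a.a.0) → ··a··> u1, ··a··> u2, ··a··> u3
  u1 = 0 + 0 → stopped
  u2 = 0 | 0 → stopped
  u3 = a.0 → ··a··> u4
  u4 = 0 → stopped
Reachable graph of Q (5 states):
  v0 = a.(0 | 0) + (b.0)\{b,c,d} + (a.(0 + 0) + c.a.0) → ··a··> v1, ··a··> v2, ··c··> v3
  v1 = 0 + 0 → stopped
  v2 = 0 | 0 → stopped
  v3 = a.0 → ··a··> v4
  v4 = 0 → stopped
Trace ⟨aa⟩ through P, begin at {u0}:
  [1] a ⇒ {u1, u2, u3}
  [2] a ⇒ {u4}
  P completes σ.
Trace ⟨aa⟩ through Q, begin at {v0}:
  [1] a ⇒ {v1, v2}
  [2] a ⇒ ∅ (Q stuck)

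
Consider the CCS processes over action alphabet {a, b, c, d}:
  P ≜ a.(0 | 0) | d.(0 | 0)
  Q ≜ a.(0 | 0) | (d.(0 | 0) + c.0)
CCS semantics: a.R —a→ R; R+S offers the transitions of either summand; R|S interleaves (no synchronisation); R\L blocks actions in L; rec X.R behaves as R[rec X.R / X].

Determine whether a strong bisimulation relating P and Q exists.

Reachable graph of P (4 states):
  s0 = a.(0 | 0) | d.(0 | 0) :: —a→ s1, —d→ s2
  s1 = 0 | 0 | d.(0 | 0) :: —d→ s3
  s2 = a.(0 | 0) | (0 | 0) :: —a→ s3
  s3 = 0 | 0 | (0 | 0) :: stopped
Reachable graph of Q (6 states):
  t0 = a.(0 | 0) | (d.(0 | 0) + c.0) :: —a→ t1, —c→ t2, —d→ t3
  t1 = 0 | 0 | (d.(0 | 0) + c.0) :: —c→ t4, —d→ t5
  t2 = a.(0 | 0) | 0 :: —a→ t4
  t3 = a.(0 | 0) | (0 | 0) :: —a→ t5
  t4 = 0 | 0 | 0 :: stopped
  t5 = 0 | 0 | (0 | 0) :: stopped
Coarsest stable partition (strong bisimilarity classes):
  B0 = {s0}
  B1 = {s2, t2, t3}
  B2 = {s3, t4, t5}
  B3 = {s1}
  B4 = {t0}
  B5 = {t1}
s0 ∈ B0, t0 ∈ B4 → different blocks

not bisimilar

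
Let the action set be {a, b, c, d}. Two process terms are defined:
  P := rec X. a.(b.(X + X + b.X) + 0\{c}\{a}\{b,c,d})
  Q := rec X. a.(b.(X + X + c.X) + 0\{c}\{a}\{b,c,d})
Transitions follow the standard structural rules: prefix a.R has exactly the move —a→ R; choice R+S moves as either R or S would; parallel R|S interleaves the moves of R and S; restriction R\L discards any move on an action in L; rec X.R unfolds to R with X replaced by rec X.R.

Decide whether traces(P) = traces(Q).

trace-distinct — witness ⟨abb⟩

P's transition system — 3 states:
  u0 = rec X. a.(b.(X + X + b.X) + 0\{c}\{a}\{b,c,d}) → ··a··> u1
  u1 = b.((rec X. a.(b.(X + X + b.X) + 0\{c}\{a}\{b,c,d})) + (rec X. a.(b.(X + X + b.X) + 0\{c}\{a}\{b,c,d})) + b.(rec X. a.(b.(X + X + b.X) + 0\{c}\{a}\{b,c,d}))) + 0\{c}\{a}\{b,c,d} → ··b··> u2
  u2 = (rec X. a.(b.(X + X + b.X) + 0\{c}\{a}\{b,c,d})) + (rec X. a.(b.(X + X + b.X) + 0\{c}\{a}\{b,c,d})) + b.(rec X. a.(b.(X + X + b.X) + 0\{c}\{a}\{b,c,d})) → ··a··> u1, ··b··> u0
Q's transition system — 3 states:
  v0 = rec X. a.(b.(X + X + c.X) + 0\{c}\{a}\{b,c,d}) → ··a··> v1
  v1 = b.((rec X. a.(b.(X + X + c.X) + 0\{c}\{a}\{b,c,d})) + (rec X. a.(b.(X + X + c.X) + 0\{c}\{a}\{b,c,d})) + c.(rec X. a.(b.(X + X + c.X) + 0\{c}\{a}\{b,c,d}))) + 0\{c}\{a}\{b,c,d} → ··b··> v2
  v2 = (rec X. a.(b.(X + X + c.X) + 0\{c}\{a}\{b,c,d})) + (rec X. a.(b.(X + X + c.X) + 0\{c}\{a}\{b,c,d})) + c.(rec X. a.(b.(X + X + c.X) + 0\{c}\{a}\{b,c,d})) → ··a··> v1, ··c··> v0
Trace ⟨abb⟩ through P, begin at {u0}:
  [1] a ⇒ {u1}
  [2] b ⇒ {u2}
  [3] b ⇒ {u0}
  — P admits the full trace.
Trace ⟨abb⟩ through Q, begin at {v0}:
  [1] a ⇒ {v1}
  [2] b ⇒ {v2}
  [3] b ⇒ ∅ (Q stuck)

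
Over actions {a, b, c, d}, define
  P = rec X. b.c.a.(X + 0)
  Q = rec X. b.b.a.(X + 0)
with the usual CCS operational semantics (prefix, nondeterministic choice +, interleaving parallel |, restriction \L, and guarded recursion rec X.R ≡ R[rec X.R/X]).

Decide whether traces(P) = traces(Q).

NO — witness ⟨bc⟩

P's transition system — 4 states:
  u0 = rec X. b.c.a.(X + 0) → —b→ u1
  u1 = c.a.((rec X. b.c.a.(X + 0)) + 0) → —c→ u2
  u2 = a.((rec X. b.c.a.(X + 0)) + 0) → —a→ u3
  u3 = (rec X. b.c.a.(X + 0)) + 0 → —b→ u1
Q's transition system — 4 states:
  v0 = rec X. b.b.a.(X + 0) → —b→ v1
  v1 = b.a.((rec X. b.b.a.(X + 0)) + 0) → —b→ v2
  v2 = a.((rec X. b.b.a.(X + 0)) + 0) → —a→ v3
  v3 = (rec X. b.b.a.(X + 0)) + 0 → —b→ v1
Trace ⟨bc⟩ through P, begin at {u0}:
  [1] b ⇒ {u1}
  [2] c ⇒ {u2}
  P completes σ.
Trace ⟨bc⟩ through Q, begin at {v0}:
  [1] b ⇒ {v1}
  [2] c ⇒ ∅ (Q stuck)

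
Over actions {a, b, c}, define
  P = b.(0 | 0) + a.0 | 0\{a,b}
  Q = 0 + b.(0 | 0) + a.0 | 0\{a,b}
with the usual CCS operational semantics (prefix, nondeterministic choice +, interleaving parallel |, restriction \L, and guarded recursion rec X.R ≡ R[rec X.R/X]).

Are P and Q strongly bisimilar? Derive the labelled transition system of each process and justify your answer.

Reachable graph of P (3 states):
  m0 = b.(0 | 0) + a.0 | 0\{a,b} | -a-> m1, -b-> m2
  m1 = 0 | 0\{a,b} | ∅
  m2 = 0 | 0 | ∅
Reachable graph of Q (3 states):
  n0 = 0 + b.(0 | 0) + a.0 | 0\{a,b} | -a-> n1, -b-> n2
  n1 = 0 | 0\{a,b} | ∅
  n2 = 0 | 0 | ∅
Coarsest stable partition (strong bisimilarity classes):
  B0 = {m0, n0}
  B1 = {m1, m2, n1, n2}
m0 ∈ B0, n0 ∈ B0 → same block

bisimilar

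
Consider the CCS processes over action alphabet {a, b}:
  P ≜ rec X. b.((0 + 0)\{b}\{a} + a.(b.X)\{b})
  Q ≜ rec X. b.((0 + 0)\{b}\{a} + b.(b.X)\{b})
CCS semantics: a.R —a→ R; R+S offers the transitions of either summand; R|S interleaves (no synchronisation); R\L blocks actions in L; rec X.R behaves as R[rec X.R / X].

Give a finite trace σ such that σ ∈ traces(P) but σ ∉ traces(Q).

ba

LTS(P): 3 reachable states
  p0 = rec X. b.((0 + 0)\{b}\{a} + a.(b.X)\{b}) has moves -b-> p1
  p1 = (0 + 0)\{b}\{a} + a.(b.(rec X. b.((0 + 0)\{b}\{a} + a.(b.X)\{b})))\{b} has moves -a-> p2
  p2 = (b.(rec X. b.((0 + 0)\{b}\{a} + a.(b.X)\{b})))\{b} has moves deadlocked
LTS(Q): 3 reachable states
  q0 = rec X. b.((0 + 0)\{b}\{a} + b.(b.X)\{b}) has moves -b-> q1
  q1 = (0 + 0)\{b}\{a} + b.(b.(rec X. b.((0 + 0)\{b}\{a} + b.(b.X)\{b})))\{b} has moves -b-> q2
  q2 = (b.(rec X. b.((0 + 0)\{b}\{a} + b.(b.X)\{b})))\{b} has moves deadlocked
Run σ = ⟨ba⟩ on P: start {p0}
  step 1 (b): {p1}
  step 2 (a): {p2}
  P completes σ.
Run σ = ⟨ba⟩ on Q: start {q0}
  step 1 (b): {q1}
  step 2 (a): ∅ (Q stuck)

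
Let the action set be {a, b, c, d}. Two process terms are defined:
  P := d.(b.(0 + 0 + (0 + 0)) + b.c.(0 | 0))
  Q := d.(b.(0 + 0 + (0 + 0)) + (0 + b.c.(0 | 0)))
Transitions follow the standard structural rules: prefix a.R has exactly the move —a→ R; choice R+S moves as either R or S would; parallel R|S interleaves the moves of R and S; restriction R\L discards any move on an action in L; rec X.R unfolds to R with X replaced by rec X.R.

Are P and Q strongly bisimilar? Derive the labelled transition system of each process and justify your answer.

bisimilar

LTS(P): 5 reachable states
  p0 = d.(b.(0 + 0 + (0 + 0)) + b.c.(0 | 0)) | -d-> p1
  p1 = b.(0 + 0 + (0 + 0)) + b.c.(0 | 0) | -b-> p2, -b-> p3
  p2 = 0 + 0 + (0 + 0) | stopped
  p3 = c.(0 | 0) | -c-> p4
  p4 = 0 | 0 | stopped
LTS(Q): 5 reachable states
  q0 = d.(b.(0 + 0 + (0 + 0)) + (0 + b.c.(0 | 0))) | -d-> q1
  q1 = b.(0 + 0 + (0 + 0)) + (0 + b.c.(0 | 0)) | -b-> q2, -b-> q3
  q2 = 0 + 0 + (0 + 0) | stopped
  q3 = c.(0 | 0) | -c-> q4
  q4 = 0 | 0 | stopped
Coarsest stable partition (strong bisimilarity classes):
  B0 = {p0, q0}
  B1 = {p1, q1}
  B2 = {p3, q3}
  B3 = {p2, p4, q2, q4}
p0 ∈ B0, q0 ∈ B0 → same block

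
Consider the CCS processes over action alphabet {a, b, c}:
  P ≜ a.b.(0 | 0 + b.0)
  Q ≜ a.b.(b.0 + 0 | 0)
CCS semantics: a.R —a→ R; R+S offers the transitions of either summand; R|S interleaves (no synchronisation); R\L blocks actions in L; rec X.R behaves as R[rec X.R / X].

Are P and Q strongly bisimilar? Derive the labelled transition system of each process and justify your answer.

P ~ Q

P's transition system — 4 states:
  s0 = a.b.(0 | 0 + b.0) has moves ··a··> s1
  s1 = b.(0 | 0 + b.0) has moves ··b··> s2
  s2 = 0 | 0 + b.0 has moves ··b··> s3
  s3 = 0 has moves ·
Q's transition system — 4 states:
  t0 = a.b.(b.0 + 0 | 0) has moves ··a··> t1
  t1 = b.(b.0 + 0 | 0) has moves ··b··> t2
  t2 = b.0 + 0 | 0 has moves ··b··> t3
  t3 = 0 has moves ·
Coarsest stable partition (strong bisimilarity classes):
  B0 = {s0, t0}
  B1 = {s1, t1}
  B2 = {s2, t2}
  B3 = {s3, t3}
s0 ∈ B0, t0 ∈ B0 → same block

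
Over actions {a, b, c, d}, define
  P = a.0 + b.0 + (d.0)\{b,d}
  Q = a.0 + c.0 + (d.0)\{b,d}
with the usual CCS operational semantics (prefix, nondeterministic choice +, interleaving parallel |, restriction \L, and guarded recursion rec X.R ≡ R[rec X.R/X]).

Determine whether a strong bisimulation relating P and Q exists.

NO

Reachable graph of P (2 states):
  s0 = a.0 + b.0 + (d.0)\{b,d} ⊢ =a=> s1, =b=> s1
  s1 = 0 ⊢ ∅
Reachable graph of Q (2 states):
  t0 = a.0 + c.0 + (d.0)\{b,d} ⊢ =a=> t1, =c=> t1
  t1 = 0 ⊢ ∅
Coarsest stable partition (strong bisimilarity classes):
  B0 = {s0}
  B1 = {s1, t1}
  B2 = {t0}
s0 ∈ B0, t0 ∈ B2 → different blocks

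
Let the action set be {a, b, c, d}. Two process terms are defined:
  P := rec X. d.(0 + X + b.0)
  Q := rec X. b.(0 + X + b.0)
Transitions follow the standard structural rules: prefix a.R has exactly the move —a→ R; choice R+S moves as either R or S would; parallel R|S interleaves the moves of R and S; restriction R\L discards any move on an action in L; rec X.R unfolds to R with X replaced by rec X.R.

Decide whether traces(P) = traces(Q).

NO — witness ⟨d⟩

Reachable graph of P (3 states):
  m0 = rec X. d.(0 + X + b.0) | —d→ m1
  m1 = 0 + (rec X. d.(0 + X + b.0)) + b.0 | —b→ m2, —d→ m1
  m2 = 0 | deadlocked
Reachable graph of Q (3 states):
  n0 = rec X. b.(0 + X + b.0) | —b→ n1
  n1 = 0 + (rec X. b.(0 + X + b.0)) + b.0 | —b→ n1, —b→ n2
  n2 = 0 | deadlocked
Trace ⟨d⟩ through P, begin at {m0}:
  after d @ step 1: {m1}
  ✓ P
Trace ⟨d⟩ through Q, begin at {n0}:
  after d @ step 1: ∅  — Q cannot continue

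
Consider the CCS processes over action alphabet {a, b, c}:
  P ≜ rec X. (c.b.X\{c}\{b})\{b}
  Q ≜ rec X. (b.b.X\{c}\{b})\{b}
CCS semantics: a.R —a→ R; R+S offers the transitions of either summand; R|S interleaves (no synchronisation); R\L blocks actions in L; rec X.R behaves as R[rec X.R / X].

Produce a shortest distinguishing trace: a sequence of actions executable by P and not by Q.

c

LTS(P): 2 reachable states
  p0 = rec X. (c.b.X\{c}\{b})\{b} → —c→ p1
  p1 = (b.(rec X. (c.b.X\{c}\{b})\{b})\{c}\{b})\{b} → stopped
LTS(Q): 1 reachable states
  q0 = rec X. (b.b.X\{c}\{b})\{b} → stopped
Executing c from P (initial set {p0}):
  step 1 (c): {p1}
  — P admits the full trace.
Executing c from Q (initial set {q0}):
  step 1 (c): ∅ (Q stuck)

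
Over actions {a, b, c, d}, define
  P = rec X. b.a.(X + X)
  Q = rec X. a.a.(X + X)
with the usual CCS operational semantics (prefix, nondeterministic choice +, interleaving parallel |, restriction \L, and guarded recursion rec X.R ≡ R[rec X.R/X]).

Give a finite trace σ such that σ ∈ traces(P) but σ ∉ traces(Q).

b

LTS(P): 3 reachable states
  s0 = rec X. b.a.(X + X) | =b=> s1
  s1 = a.((rec X. b.a.(X + X)) + (rec X. b.a.(X + X))) | =a=> s2
  s2 = (rec X. b.a.(X + X)) + (rec X. b.a.(X + X)) | =b=> s1
LTS(Q): 3 reachable states
  t0 = rec X. a.a.(X + X) | =a=> t1
  t1 = a.((rec X. a.a.(X + X)) + (rec X. a.a.(X + X))) | =a=> t2
  t2 = (rec X. a.a.(X + X)) + (rec X. a.a.(X + X)) | =a=> t1
Executing b from P (initial set {s0}):
  step 1 (b): {s1}
  ✓ P
Executing b from Q (initial set {t0}):
  step 1 (b): ∅ (Q stuck)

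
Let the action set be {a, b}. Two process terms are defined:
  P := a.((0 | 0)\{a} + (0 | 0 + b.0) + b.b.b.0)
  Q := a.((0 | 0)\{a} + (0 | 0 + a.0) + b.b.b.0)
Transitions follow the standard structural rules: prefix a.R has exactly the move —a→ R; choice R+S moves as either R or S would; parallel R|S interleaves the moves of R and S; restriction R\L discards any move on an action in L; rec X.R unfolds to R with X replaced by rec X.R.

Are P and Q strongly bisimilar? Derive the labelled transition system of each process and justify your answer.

P ≁ Q

P's transition system — 5 states:
  m0 = a.((0 | 0)\{a} + (0 | 0 + b.0) + b.b.b.0) | —a→ m1
  m1 = (0 | 0)\{a} + (0 | 0 + b.0) + b.b.b.0 | —b→ m2, —b→ m3
  m2 = 0 | (no moves)
  m3 = b.b.0 | —b→ m4
  m4 = b.0 | —b→ m2
Q's transition system — 5 states:
  n0 = a.((0 | 0)\{a} + (0 | 0 + a.0) + b.b.b.0) | —a→ n1
  n1 = (0 | 0)\{a} + (0 | 0 + a.0) + b.b.b.0 | —a→ n2, —b→ n3
  n2 = 0 | (no moves)
  n3 = b.b.0 | —b→ n4
  n4 = b.0 | —b→ n2
Coarsest stable partition (strong bisimilarity classes):
  B0 = {m0}
  B1 = {m1}
  B2 = {m3, n3}
  B3 = {m4, n4}
  B4 = {m2, n2}
  B5 = {n0}
  B6 = {n1}
m0 ∈ B0, n0 ∈ B5 → different blocks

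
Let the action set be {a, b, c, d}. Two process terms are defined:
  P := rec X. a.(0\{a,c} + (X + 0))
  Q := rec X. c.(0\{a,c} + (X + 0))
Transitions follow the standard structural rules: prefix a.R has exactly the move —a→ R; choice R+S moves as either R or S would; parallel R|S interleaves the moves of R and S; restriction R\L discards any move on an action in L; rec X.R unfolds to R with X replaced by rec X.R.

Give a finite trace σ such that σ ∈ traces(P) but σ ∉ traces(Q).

a

P's transition system — 2 states:
  u0 = rec X. a.(0\{a,c} + (X + 0)) has moves ··a··> u1
  u1 = 0\{a,c} + ((rec X. a.(0\{a,c} + (X + 0))) + 0) has moves ··a··> u1
Q's transition system — 2 states:
  v0 = rec X. c.(0\{a,c} + (X + 0)) has moves ··c··> v1
  v1 = 0\{a,c} + ((rec X. c.(0\{a,c} + (X + 0))) + 0) has moves ··c··> v1
Executing a from P (initial set {u0}):
  step 1 (a): {u1}
  — P admits the full trace.
Executing a from Q (initial set {v0}):
  step 1 (a): no successor for Q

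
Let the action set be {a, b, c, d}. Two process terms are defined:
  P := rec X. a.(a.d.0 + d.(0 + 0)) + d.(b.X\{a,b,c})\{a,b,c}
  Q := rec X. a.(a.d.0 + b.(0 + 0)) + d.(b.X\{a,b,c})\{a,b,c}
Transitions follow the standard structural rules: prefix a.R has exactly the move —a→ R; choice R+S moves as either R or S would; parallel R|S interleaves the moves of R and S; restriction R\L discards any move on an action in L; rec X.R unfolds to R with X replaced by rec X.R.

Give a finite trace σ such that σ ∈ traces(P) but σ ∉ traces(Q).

ad

Reachable graph of P (6 states):
  s0 = rec X. a.(a.d.0 + d.(0 + 0)) + d.(b.X\{a,b,c})\{a,b,c} :: —a→ s1, —d→ s2
  s1 = a.d.0 + d.(0 + 0) :: —a→ s3, —d→ s4
  s2 = (b.(rec X. a.(a.d.0 + d.(0 + 0)) + d.(b.X\{a,b,c})\{a,b,c})\{a,b,c})\{a,b,c} :: deadlocked
  s3 = d.0 :: —d→ s5
  s4 = 0 + 0 :: deadlocked
  s5 = 0 :: deadlocked
Reachable graph of Q (6 states):
  t0 = rec X. a.(a.d.0 + b.(0 + 0)) + d.(b.X\{a,b,c})\{a,b,c} :: —a→ t1, —d→ t2
  t1 = a.d.0 + b.(0 + 0) :: —a→ t3, —b→ t4
  t2 = (b.(rec X. a.(a.d.0 + b.(0 + 0)) + d.(b.X\{a,b,c})\{a,b,c})\{a,b,c})\{a,b,c} :: deadlocked
  t3 = d.0 :: —d→ t5
  t4 = 0 + 0 :: deadlocked
  t5 = 0 :: deadlocked
Trace ⟨ad⟩ through P, begin at {s0}:
  [1] a ⇒ {s1}
  [2] d ⇒ {s4}
  P completes σ.
Trace ⟨ad⟩ through Q, begin at {t0}:
  [1] a ⇒ {t1}
  [2] d ⇒ no successor for Q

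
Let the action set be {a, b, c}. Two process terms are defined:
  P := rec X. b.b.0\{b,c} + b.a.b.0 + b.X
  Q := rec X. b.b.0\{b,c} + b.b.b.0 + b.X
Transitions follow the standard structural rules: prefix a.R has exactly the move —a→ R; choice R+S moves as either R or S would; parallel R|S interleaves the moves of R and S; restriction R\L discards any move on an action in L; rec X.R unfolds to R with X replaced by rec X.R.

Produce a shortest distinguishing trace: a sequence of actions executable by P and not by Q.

P's transition system — 6 states:
  p0 = rec X. b.b.0\{b,c} + b.a.b.0 + b.X | —b→ p0, —b→ p1, —b→ p2
  p1 = a.b.0 | —a→ p3
  p2 = b.0\{b,c} | —b→ p4
  p3 = b.0 | —b→ p5
  p4 = 0\{b,c} | (no moves)
  p5 = 0 | (no moves)
Q's transition system — 6 states:
  q0 = rec X. b.b.0\{b,c} + b.b.b.0 + b.X | —b→ q0, —b→ q1, —b→ q2
  q1 = b.0\{b,c} | —b→ q3
  q2 = b.b.0 | —b→ q4
  q3 = 0\{b,c} | (no moves)
  q4 = b.0 | —b→ q5
  q5 = 0 | (no moves)
Run σ = ⟨ba⟩ on P: start {p0}
  after b @ step 1: {p0, p1, p2}
  after a @ step 2: {p3}
  — P admits the full trace.
Run σ = ⟨ba⟩ on Q: start {q0}
  after b @ step 1: {q0, q1, q2}
  after a @ step 2: ∅ (Q stuck)

ba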